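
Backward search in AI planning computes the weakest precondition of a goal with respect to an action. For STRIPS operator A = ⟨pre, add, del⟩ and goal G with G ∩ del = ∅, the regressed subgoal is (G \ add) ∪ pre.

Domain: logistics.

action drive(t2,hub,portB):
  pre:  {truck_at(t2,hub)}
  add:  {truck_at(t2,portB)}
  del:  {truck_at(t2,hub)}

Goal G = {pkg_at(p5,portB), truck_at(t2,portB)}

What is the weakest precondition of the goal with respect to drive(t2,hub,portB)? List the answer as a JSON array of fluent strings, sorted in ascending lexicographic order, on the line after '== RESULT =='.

Regress:
  G ∩ del = {}  (empty — regression defined)
  G \ add = {pkg_at(p5,portB), truck_at(t2,portB)} \ {truck_at(t2,portB)} = {pkg_at(p5,portB)}
  ∪ pre   = {pkg_at(p5,portB)} ∪ {truck_at(t2,hub)}
          = {pkg_at(p5,portB), truck_at(t2,hub)}

== RESULT ==
["pkg_at(p5,portB)", "truck_at(t2,hub)"]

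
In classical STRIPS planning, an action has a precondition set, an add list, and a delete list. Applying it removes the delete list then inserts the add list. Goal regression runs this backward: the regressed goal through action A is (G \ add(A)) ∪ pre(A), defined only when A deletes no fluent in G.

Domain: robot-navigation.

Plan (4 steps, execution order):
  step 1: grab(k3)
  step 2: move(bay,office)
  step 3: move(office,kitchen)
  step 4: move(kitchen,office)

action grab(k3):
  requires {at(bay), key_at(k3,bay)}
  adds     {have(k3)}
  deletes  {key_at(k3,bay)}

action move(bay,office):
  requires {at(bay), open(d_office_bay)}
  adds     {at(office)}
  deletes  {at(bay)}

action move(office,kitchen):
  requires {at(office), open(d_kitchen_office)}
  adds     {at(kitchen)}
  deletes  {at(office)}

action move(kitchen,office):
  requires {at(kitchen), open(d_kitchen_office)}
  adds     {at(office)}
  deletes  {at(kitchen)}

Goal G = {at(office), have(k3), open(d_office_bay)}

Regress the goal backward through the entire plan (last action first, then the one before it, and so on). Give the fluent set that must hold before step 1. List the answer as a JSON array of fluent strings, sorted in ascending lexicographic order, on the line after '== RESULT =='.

Work backward from the goal:
  through step 4 (move(kitchen,office)): drop {at(office)}, keep {have(k3), open(d_office_bay)}, require {at(kitchen), open(d_kitchen_office)}
    → {at(kitchen), have(k3), open(d_kitchen_office), open(d_office_bay)}
  through step 3 (move(office,kitchen)): drop {at(kitchen)}, keep {have(k3), open(d_kitchen_office), open(d_office_bay)}, require {at(office), open(d_kitchen_office)}
    → {at(office), have(k3), open(d_kitchen_office), open(d_office_bay)}
  through step 2 (move(bay,office)): drop {at(office)}, keep {have(k3), open(d_kitchen_office), open(d_office_bay)}, require {at(bay), open(d_office_bay)}
    → {at(bay), have(k3), open(d_kitchen_office), open(d_office_bay)}
  through step 1 (grab(k3)): drop {have(k3)}, keep {at(bay), open(d_kitchen_office), open(d_office_bay)}, require {at(bay), key_at(k3,bay)}
    → {at(bay), key_at(k3,bay), open(d_kitchen_office), open(d_office_bay)}

== RESULT ==
["at(bay)", "key_at(k3,bay)", "open(d_kitchen_office)", "open(d_office_bay)"]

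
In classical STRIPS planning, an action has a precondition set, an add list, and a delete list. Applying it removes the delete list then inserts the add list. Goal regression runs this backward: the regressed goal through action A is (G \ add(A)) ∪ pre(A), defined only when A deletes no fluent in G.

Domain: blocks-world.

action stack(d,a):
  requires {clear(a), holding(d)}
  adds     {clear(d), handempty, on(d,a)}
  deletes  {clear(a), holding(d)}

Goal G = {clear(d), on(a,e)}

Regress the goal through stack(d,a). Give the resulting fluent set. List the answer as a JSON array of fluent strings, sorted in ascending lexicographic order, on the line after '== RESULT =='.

Compute (G \ add) ∪ pre:
  G ∩ del = {}  (empty — regression defined)
  G \ add = {clear(d), on(a,e)} \ {clear(d), handempty, on(d,a)} = {on(a,e)}
  ∪ pre   = {on(a,e)} ∪ {clear(a), holding(d)}
          = {clear(a), holding(d), on(a,e)}

== RESULT ==
["clear(a)", "holding(d)", "on(a,e)"]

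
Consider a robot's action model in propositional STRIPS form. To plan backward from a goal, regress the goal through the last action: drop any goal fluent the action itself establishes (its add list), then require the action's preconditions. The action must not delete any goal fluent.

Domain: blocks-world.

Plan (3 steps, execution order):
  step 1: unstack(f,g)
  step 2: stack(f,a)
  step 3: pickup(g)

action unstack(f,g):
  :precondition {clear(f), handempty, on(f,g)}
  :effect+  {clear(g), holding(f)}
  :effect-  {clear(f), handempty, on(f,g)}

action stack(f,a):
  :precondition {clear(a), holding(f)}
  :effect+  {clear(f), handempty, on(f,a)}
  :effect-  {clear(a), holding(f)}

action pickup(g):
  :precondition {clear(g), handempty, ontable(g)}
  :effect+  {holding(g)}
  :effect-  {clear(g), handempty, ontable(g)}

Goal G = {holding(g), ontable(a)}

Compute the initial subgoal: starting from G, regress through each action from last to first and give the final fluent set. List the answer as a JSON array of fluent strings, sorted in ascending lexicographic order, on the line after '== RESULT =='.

Regress step by step:
  through step 3 (pickup(g)): drop {holding(g)}, keep {ontable(a)}, require {clear(g), handempty, ontable(g)}
    → {clear(g), handempty, ontable(a), ontable(g)}
  through step 2 (stack(f,a)): drop {handempty}, keep {clear(g), ontable(a), ontable(g)}, require {clear(a), holding(f)}
    → {clear(a), clear(g), holding(f), ontable(a), ontable(g)}
  through step 1 (unstack(f,g)): drop {clear(g), holding(f)}, keep {clear(a), ontable(a), ontable(g)}, require {clear(f), handempty, on(f,g)}
    → {clear(a), clear(f), handempty, on(f,g), ontable(a), ontable(g)}

== RESULT ==
["clear(a)", "clear(f)", "handempty", "on(f,g)", "ontable(a)", "ontable(g)"]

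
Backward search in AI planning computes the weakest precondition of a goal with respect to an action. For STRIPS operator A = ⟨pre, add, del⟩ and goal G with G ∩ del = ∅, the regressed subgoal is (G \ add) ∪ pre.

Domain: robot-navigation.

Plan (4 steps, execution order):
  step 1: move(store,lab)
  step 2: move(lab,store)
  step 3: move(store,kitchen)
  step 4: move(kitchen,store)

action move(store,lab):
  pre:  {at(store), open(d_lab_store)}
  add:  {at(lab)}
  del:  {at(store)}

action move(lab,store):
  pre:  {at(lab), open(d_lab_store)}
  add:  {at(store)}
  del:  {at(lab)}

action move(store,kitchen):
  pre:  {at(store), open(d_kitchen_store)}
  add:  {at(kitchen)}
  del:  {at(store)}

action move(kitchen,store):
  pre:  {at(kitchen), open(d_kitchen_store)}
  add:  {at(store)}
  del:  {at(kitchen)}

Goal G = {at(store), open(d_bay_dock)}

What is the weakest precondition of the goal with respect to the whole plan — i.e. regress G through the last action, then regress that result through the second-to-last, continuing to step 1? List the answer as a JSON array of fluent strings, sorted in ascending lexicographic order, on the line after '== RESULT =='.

Work backward from the goal:
  through step 4 (move(kitchen,store)): drop {at(store)}, keep {open(d_bay_dock)}, require {at(kitchen), open(d_kitchen_store)}
    → {at(kitchen), open(d_bay_dock), open(d_kitchen_store)}
  through step 3 (move(store,kitchen)): drop {at(kitchen)}, keep {open(d_bay_dock), open(d_kitchen_store)}, require {at(store), open(d_kitchen_store)}
    → {at(store), open(d_bay_dock), open(d_kitchen_store)}
  through step 2 (move(lab,store)): drop {at(store)}, keep {open(d_bay_dock), open(d_kitchen_store)}, require {at(lab), open(d_lab_store)}
    → {at(lab), open(d_bay_dock), open(d_kitchen_store), open(d_lab_store)}
  through step 1 (move(store,lab)): drop {at(lab)}, keep {open(d_bay_dock), open(d_kitchen_store), open(d_lab_store)}, require {at(store), open(d_lab_store)}
    → {at(store), open(d_bay_dock), open(d_kitchen_store), open(d_lab_store)}

== RESULT ==
["at(store)", "open(d_bay_dock)", "open(d_kitchen_store)", "open(d_lab_store)"]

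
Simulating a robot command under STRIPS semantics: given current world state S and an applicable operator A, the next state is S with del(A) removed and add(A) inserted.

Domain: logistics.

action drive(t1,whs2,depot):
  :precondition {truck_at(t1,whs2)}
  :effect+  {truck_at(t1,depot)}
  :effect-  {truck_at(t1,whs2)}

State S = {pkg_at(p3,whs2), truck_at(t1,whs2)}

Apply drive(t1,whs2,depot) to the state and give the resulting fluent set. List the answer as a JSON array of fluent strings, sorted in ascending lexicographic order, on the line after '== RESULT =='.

Compute (S \ del) ∪ add:
  pre ⊆ S: {truck_at(t1,whs2)} ⊆ S  — applicable
  S \ del = {pkg_at(p3,whs2)}
  ∪ add   = {pkg_at(p3,whs2), truck_at(t1,depot)}

== RESULT ==
["pkg_at(p3,whs2)", "truck_at(t1,depot)"]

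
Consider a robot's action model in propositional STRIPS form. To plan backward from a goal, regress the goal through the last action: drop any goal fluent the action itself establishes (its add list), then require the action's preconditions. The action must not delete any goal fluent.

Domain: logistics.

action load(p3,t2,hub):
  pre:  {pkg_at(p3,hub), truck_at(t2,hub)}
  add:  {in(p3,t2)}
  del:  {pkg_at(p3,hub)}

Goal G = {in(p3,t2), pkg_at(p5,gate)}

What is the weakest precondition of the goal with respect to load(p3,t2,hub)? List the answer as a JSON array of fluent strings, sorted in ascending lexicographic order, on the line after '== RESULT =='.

Regress:
  G ∩ del = {}  (empty — regression defined)
  G \ add = {in(p3,t2), pkg_at(p5,gate)} \ {in(p3,t2)} = {pkg_at(p5,gate)}
  ∪ pre   = {pkg_at(p5,gate)} ∪ {pkg_at(p3,hub), truck_at(t2,hub)}
          = {pkg_at(p3,hub), pkg_at(p5,gate), truck_at(t2,hub)}

== RESULT ==
["pkg_at(p3,hub)", "pkg_at(p5,gate)", "truck_at(t2,hub)"]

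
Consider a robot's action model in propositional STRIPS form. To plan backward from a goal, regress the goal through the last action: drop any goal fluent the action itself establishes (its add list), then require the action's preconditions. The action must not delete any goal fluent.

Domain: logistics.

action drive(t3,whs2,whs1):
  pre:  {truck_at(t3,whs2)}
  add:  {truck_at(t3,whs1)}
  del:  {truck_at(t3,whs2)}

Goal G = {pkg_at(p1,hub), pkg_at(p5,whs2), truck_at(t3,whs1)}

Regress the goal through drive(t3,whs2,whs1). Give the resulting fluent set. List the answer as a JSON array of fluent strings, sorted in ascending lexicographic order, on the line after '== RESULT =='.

Compute (G \ add) ∪ pre:
  G ∩ del = {}  (empty — regression defined)
  G \ add = {pkg_at(p1,hub), pkg_at(p5,whs2), truck_at(t3,whs1)} \ {truck_at(t3,whs1)} = {pkg_at(p1,hub), pkg_at(p5,whs2)}
  ∪ pre   = {pkg_at(p1,hub), pkg_at(p5,whs2)} ∪ {truck_at(t3,whs2)}
          = {pkg_at(p1,hub), pkg_at(p5,whs2), truck_at(t3,whs2)}

== RESULT ==
["pkg_at(p1,hub)", "pkg_at(p5,whs2)", "truck_at(t3,whs2)"]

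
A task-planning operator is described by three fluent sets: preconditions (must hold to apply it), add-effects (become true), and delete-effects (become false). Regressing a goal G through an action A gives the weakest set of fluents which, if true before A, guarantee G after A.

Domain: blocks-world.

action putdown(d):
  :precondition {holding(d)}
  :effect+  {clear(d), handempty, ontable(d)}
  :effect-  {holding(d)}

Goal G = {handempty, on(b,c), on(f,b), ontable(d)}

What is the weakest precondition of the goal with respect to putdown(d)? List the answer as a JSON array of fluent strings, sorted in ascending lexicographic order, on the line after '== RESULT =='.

Compute (G \ add) ∪ pre:
  G ∩ del = {}  (empty — regression defined)
  G \ add = {handempty, on(b,c), on(f,b), ontable(d)} \ {clear(d), handempty, ontable(d)} = {on(b,c), on(f,b)}
  ∪ pre   = {on(b,c), on(f,b)} ∪ {holding(d)}
          = {holding(d), on(b,c), on(f,b)}

== RESULT ==
["holding(d)", "on(b,c)", "on(f,b)"]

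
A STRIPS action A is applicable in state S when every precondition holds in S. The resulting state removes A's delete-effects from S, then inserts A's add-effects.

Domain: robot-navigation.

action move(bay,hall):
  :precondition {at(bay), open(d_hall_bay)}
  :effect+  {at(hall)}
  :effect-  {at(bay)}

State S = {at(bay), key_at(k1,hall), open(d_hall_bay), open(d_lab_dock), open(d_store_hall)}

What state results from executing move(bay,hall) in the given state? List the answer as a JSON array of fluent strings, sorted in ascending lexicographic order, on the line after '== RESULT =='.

Progress:
  pre ⊆ S: {at(bay), open(d_hall_bay)} ⊆ S  — applicable
  S \ del = {key_at(k1,hall), open(d_hall_bay), open(d_lab_dock), open(d_store_hall)}
  ∪ add   = {at(hall), key_at(k1,hall), open(d_hall_bay), open(d_lab_dock), open(d_store_hall)}

== RESULT ==
["at(hall)", "key_at(k1,hall)", "open(d_hall_bay)", "open(d_lab_dock)", "open(d_store_hall)"]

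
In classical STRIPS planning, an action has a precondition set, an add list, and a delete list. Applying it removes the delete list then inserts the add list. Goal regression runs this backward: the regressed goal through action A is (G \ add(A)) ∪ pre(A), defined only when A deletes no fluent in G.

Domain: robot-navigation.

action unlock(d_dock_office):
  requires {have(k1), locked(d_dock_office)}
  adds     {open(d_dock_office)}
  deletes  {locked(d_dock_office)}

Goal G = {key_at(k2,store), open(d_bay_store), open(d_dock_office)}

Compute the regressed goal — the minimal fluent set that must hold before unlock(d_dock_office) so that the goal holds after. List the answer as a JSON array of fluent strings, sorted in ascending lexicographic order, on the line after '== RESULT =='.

Regress:
  G ∩ del = {}  (empty — regression defined)
  G \ add = {key_at(k2,store), open(d_bay_store), open(d_dock_office)} \ {open(d_dock_office)} = {key_at(k2,store), open(d_bay_store)}
  ∪ pre   = {key_at(k2,store), open(d_bay_store)} ∪ {have(k1), locked(d_dock_office)}
          = {have(k1), key_at(k2,store), locked(d_dock_office), open(d_bay_store)}

== RESULT ==
["have(k1)", "key_at(k2,store)", "locked(d_dock_office)", "open(d_bay_store)"]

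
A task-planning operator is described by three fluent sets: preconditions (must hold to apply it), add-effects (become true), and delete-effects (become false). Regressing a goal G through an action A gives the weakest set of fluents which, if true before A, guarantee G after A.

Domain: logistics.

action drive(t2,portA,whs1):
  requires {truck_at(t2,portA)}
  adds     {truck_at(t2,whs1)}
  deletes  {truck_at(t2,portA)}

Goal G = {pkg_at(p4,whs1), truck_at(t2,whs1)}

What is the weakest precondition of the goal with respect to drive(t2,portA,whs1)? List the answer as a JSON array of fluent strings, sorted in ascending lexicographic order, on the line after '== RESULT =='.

Regress:
  G ∩ del = {}  (empty — regression defined)
  G \ add = {pkg_at(p4,whs1), truck_at(t2,whs1)} \ {truck_at(t2,whs1)} = {pkg_at(p4,whs1)}
  ∪ pre   = {pkg_at(p4,whs1)} ∪ {truck_at(t2,portA)}
          = {pkg_at(p4,whs1), truck_at(t2,portA)}

== RESULT ==
["pkg_at(p4,whs1)", "truck_at(t2,portA)"]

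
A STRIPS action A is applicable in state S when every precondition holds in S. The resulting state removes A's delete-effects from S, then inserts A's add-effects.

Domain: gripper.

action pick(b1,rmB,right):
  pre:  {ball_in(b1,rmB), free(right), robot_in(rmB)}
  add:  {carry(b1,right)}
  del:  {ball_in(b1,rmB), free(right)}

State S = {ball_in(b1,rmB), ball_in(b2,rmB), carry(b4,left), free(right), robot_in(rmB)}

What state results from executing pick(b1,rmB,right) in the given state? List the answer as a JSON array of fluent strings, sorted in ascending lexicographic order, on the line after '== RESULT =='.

Compute (S \ del) ∪ add:
  pre ⊆ S: {ball_in(b1,rmB), free(right), robot_in(rmB)} ⊆ S  — applicable
  S \ del = {ball_in(b2,rmB), carry(b4,left), robot_in(rmB)}
  ∪ add   = {ball_in(b2,rmB), carry(b1,right), carry(b4,left), robot_in(rmB)}

== RESULT ==
["ball_in(b2,rmB)", "carry(b1,right)", "carry(b4,left)", "robot_in(rmB)"]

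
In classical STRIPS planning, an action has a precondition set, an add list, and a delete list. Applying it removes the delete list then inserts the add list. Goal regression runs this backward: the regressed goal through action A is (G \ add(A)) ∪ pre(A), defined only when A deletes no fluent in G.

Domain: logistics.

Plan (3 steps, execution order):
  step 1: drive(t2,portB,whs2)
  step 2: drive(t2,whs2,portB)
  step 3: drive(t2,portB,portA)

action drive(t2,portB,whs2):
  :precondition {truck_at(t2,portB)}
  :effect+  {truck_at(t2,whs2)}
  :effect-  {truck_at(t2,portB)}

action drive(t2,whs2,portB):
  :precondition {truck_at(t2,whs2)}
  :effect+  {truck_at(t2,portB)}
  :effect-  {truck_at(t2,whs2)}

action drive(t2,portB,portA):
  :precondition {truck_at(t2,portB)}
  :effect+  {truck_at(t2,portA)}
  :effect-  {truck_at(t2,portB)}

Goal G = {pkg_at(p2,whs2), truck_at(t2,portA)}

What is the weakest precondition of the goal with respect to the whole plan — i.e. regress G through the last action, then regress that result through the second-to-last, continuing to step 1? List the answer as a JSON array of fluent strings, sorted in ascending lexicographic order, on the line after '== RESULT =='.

Regress step by step:
  through step 3 (drive(t2,portB,portA)): drop {truck_at(t2,portA)}, keep {pkg_at(p2,whs2)}, require {truck_at(t2,portB)}
    → {pkg_at(p2,whs2), truck_at(t2,portB)}
  through step 2 (drive(t2,whs2,portB)): drop {truck_at(t2,portB)}, keep {pkg_at(p2,whs2)}, require {truck_at(t2,whs2)}
    → {pkg_at(p2,whs2), truck_at(t2,whs2)}
  through step 1 (drive(t2,portB,whs2)): drop {truck_at(t2,whs2)}, keep {pkg_at(p2,whs2)}, require {truck_at(t2,portB)}
    → {pkg_at(p2,whs2), truck_at(t2,portB)}

== RESULT ==
["pkg_at(p2,whs2)", "truck_at(t2,portB)"]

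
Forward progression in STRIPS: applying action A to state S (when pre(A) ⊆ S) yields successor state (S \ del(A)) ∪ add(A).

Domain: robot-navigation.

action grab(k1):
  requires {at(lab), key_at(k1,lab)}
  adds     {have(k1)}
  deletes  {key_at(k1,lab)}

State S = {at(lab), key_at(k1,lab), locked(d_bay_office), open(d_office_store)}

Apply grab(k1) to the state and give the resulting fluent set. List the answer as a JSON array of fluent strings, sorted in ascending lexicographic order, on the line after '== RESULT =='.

Progress:
  pre ⊆ S: {at(lab), key_at(k1,lab)} ⊆ S  — applicable
  S \ del = {at(lab), locked(d_bay_office), open(d_office_store)}
  ∪ add   = {at(lab), have(k1), locked(d_bay_office), open(d_office_store)}

== RESULT ==
["at(lab)", "have(k1)", "locked(d_bay_office)", "open(d_office_store)"]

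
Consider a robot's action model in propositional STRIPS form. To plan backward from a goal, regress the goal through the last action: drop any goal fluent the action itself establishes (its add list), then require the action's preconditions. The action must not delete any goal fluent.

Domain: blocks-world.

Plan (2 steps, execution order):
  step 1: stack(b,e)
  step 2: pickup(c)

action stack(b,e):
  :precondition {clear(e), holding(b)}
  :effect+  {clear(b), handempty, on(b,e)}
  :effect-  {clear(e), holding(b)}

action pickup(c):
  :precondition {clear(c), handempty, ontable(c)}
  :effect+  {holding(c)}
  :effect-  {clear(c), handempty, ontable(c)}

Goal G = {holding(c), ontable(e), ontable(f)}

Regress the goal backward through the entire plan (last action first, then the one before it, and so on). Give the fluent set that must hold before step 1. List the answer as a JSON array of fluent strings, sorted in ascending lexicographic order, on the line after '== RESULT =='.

Regress step by step:
  through step 2 (pickup(c)): drop {holding(c)}, keep {ontable(e), ontable(f)}, require {clear(c), handempty, ontable(c)}
    → {clear(c), handempty, ontable(c), ontable(e), ontable(f)}
  through step 1 (stack(b,e)): drop {handempty}, keep {clear(c), ontable(c), ontable(e), ontable(f)}, require {clear(e), holding(b)}
    → {clear(c), clear(e), holding(b), ontable(c), ontable(e), ontable(f)}

== RESULT ==
["clear(c)", "clear(e)", "holding(b)", "ontable(c)", "ontable(e)", "ontable(f)"]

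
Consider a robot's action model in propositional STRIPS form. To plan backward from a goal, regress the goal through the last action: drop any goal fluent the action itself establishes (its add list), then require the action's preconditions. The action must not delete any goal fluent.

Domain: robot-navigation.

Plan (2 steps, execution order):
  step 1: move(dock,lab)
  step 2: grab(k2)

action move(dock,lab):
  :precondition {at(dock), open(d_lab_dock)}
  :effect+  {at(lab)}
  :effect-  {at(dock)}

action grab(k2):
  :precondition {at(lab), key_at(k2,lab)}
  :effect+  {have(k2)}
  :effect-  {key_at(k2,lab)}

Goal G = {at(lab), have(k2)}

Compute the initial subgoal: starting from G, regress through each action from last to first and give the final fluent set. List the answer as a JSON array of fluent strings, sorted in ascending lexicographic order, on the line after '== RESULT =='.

Regress step by step:
  through step 2 (grab(k2)): drop {have(k2)}, keep {at(lab)}, require {at(lab), key_at(k2,lab)}
    → {at(lab), key_at(k2,lab)}
  through step 1 (move(dock,lab)): drop {at(lab)}, keep {key_at(k2,lab)}, require {at(dock), open(d_lab_dock)}
    → {at(dock), key_at(k2,lab), open(d_lab_dock)}

== RESULT ==
["at(dock)", "key_at(k2,lab)", "open(d_lab_dock)"]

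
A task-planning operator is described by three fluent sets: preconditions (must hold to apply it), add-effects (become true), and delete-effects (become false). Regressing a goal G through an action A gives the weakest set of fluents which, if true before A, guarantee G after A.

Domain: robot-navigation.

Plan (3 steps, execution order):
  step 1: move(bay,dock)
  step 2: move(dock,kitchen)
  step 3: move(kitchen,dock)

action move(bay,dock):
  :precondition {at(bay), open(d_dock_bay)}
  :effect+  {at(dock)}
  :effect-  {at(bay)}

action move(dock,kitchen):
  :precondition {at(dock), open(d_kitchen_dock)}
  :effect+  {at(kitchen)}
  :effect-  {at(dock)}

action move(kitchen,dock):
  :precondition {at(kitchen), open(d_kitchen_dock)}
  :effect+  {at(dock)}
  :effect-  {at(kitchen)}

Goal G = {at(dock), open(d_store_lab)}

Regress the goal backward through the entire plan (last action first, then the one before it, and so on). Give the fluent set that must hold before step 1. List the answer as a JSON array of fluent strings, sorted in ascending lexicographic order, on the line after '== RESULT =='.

Work backward from the goal:
  through step 3 (move(kitchen,dock)): drop {at(dock)}, keep {open(d_store_lab)}, require {at(kitchen), open(d_kitchen_dock)}
    → {at(kitchen), open(d_kitchen_dock), open(d_store_lab)}
  through step 2 (move(dock,kitchen)): drop {at(kitchen)}, keep {open(d_kitchen_dock), open(d_store_lab)}, require {at(dock), open(d_kitchen_dock)}
    → {at(dock), open(d_kitchen_dock), open(d_store_lab)}
  through step 1 (move(bay,dock)): drop {at(dock)}, keep {open(d_kitchen_dock), open(d_store_lab)}, require {at(bay), open(d_dock_bay)}
    → {at(bay), open(d_dock_bay), open(d_kitchen_dock), open(d_store_lab)}

== RESULT ==
["at(bay)", "open(d_dock_bay)", "open(d_kitchen_dock)", "open(d_store_lab)"]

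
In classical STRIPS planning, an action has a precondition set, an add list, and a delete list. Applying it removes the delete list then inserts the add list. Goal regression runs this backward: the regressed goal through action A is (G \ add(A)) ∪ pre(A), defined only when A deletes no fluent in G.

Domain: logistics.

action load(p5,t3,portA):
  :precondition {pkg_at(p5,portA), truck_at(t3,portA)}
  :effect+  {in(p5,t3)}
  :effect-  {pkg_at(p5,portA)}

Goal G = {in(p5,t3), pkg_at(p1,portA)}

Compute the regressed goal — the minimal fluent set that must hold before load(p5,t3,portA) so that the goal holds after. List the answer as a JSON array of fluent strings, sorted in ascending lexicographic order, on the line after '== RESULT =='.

Compute (G \ add) ∪ pre:
  G ∩ del = {}  (empty — regression defined)
  G \ add = {in(p5,t3), pkg_at(p1,portA)} \ {in(p5,t3)} = {pkg_at(p1,portA)}
  ∪ pre   = {pkg_at(p1,portA)} ∪ {pkg_at(p5,portA), truck_at(t3,portA)}
          = {pkg_at(p1,portA), pkg_at(p5,portA), truck_at(t3,portA)}

== RESULT ==
["pkg_at(p1,portA)", "pkg_at(p5,portA)", "truck_at(t3,portA)"]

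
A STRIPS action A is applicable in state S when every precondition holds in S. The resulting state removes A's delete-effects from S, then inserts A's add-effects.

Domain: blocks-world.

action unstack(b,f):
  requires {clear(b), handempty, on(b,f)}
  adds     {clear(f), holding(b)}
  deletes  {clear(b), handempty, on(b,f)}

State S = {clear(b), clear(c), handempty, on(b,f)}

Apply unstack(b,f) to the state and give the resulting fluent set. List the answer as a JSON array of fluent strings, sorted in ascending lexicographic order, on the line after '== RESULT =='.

Progress:
  pre ⊆ S: {clear(b), handempty, on(b,f)} ⊆ S  — applicable
  S \ del = {clear(c)}
  ∪ add   = {clear(c), clear(f), holding(b)}

== RESULT ==
["clear(c)", "clear(f)", "holding(b)"]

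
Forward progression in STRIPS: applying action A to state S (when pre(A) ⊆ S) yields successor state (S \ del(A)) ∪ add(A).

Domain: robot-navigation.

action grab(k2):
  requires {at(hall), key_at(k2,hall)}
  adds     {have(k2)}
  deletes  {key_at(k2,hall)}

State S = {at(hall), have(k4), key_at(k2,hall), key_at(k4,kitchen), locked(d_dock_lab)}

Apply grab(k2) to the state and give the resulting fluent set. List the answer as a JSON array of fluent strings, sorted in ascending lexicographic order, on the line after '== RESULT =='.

Compute (S \ del) ∪ add:
  pre ⊆ S: {at(hall), key_at(k2,hall)} ⊆ S  — applicable
  S \ del = {at(hall), have(k4), key_at(k4,kitchen), locked(d_dock_lab)}
  ∪ add   = {at(hall), have(k2), have(k4), key_at(k4,kitchen), locked(d_dock_lab)}

== RESULT ==
["at(hall)", "have(k2)", "have(k4)", "key_at(k4,kitchen)", "locked(d_dock_lab)"]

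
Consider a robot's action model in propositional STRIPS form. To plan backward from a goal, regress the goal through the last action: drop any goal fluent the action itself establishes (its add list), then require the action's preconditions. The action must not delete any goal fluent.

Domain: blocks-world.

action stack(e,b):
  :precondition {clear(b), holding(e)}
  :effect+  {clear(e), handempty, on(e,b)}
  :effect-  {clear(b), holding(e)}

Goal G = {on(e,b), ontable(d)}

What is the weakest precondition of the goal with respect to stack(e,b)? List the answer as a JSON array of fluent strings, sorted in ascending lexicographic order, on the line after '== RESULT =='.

Regress:
  G ∩ del = {}  (empty — regression defined)
  G \ add = {on(e,b), ontable(d)} \ {clear(e), handempty, on(e,b)} = {ontable(d)}
  ∪ pre   = {ontable(d)} ∪ {clear(b), holding(e)}
          = {clear(b), holding(e), ontable(d)}

== RESULT ==
["clear(b)", "holding(e)", "ontable(d)"]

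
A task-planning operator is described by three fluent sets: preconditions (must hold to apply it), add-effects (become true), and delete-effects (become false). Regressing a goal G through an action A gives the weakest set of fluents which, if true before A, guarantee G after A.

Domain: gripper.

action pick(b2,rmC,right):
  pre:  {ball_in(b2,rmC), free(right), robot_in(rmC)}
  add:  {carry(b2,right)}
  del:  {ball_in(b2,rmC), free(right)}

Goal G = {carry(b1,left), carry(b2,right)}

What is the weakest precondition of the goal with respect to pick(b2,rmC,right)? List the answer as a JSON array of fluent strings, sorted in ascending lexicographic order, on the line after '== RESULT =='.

Compute (G \ add) ∪ pre:
  G ∩ del = {}  (empty — regression defined)
  G \ add = {carry(b1,left), carry(b2,right)} \ {carry(b2,right)} = {carry(b1,left)}
  ∪ pre   = {carry(b1,left)} ∪ {ball_in(b2,rmC), free(right), robot_in(rmC)}
          = {ball_in(b2,rmC), carry(b1,left), free(right), robot_in(rmC)}

== RESULT ==
["ball_in(b2,rmC)", "carry(b1,left)", "free(right)", "robot_in(rmC)"]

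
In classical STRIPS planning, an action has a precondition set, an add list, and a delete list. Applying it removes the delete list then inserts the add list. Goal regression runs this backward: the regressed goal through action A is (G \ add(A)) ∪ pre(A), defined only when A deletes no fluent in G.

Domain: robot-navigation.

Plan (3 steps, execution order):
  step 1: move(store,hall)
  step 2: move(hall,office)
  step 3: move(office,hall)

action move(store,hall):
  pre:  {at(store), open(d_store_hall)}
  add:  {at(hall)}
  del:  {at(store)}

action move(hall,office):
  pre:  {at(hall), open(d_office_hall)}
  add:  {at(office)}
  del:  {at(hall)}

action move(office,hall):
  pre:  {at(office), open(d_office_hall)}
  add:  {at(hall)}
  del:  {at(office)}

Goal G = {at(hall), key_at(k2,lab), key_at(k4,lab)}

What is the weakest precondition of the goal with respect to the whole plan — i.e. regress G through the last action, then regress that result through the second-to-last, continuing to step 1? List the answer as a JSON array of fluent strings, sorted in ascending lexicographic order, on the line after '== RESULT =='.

Work backward from the goal:
  through step 3 (move(office,hall)): drop {at(hall)}, keep {key_at(k2,lab), key_at(k4,lab)}, require {at(office), open(d_office_hall)}
    → {at(office), key_at(k2,lab), key_at(k4,lab), open(d_office_hall)}
  through step 2 (move(hall,office)): drop {at(office)}, keep {key_at(k2,lab), key_at(k4,lab), open(d_office_hall)}, require {at(hall), open(d_office_hall)}
    → {at(hall), key_at(k2,lab), key_at(k4,lab), open(d_office_hall)}
  through step 1 (move(store,hall)): drop {at(hall)}, keep {key_at(k2,lab), key_at(k4,lab), open(d_office_hall)}, require {at(store), open(d_store_hall)}
    → {at(store), key_at(k2,lab), key_at(k4,lab), open(d_office_hall), open(d_store_hall)}

== RESULT ==
["at(store)", "key_at(k2,lab)", "key_at(k4,lab)", "open(d_office_hall)", "open(d_store_hall)"]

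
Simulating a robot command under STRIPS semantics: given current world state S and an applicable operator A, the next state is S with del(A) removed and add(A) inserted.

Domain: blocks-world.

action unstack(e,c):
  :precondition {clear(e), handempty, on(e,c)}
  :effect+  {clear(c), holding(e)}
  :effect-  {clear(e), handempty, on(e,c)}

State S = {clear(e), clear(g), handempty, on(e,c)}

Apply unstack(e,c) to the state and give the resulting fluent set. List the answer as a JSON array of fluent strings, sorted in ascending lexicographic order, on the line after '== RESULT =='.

Progress:
  pre ⊆ S: {clear(e), handempty, on(e,c)} ⊆ S  — applicable
  S \ del = {clear(g)}
  ∪ add   = {clear(c), clear(g), holding(e)}

== RESULT ==
["clear(c)", "clear(g)", "holding(e)"]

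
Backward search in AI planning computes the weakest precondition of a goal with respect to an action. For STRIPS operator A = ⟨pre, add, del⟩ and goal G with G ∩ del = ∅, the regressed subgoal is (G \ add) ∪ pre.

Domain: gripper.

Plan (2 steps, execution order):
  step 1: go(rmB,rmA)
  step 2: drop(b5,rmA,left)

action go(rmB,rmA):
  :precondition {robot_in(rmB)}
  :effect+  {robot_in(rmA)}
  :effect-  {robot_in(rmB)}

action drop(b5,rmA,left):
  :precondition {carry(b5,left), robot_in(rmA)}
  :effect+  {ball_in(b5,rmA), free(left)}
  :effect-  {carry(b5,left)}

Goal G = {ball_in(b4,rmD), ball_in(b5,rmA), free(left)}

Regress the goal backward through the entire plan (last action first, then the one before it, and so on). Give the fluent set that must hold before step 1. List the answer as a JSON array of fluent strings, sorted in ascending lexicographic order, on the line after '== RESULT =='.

Regress step by step:
  through step 2 (drop(b5,rmA,left)): drop {ball_in(b5,rmA), free(left)}, keep {ball_in(b4,rmD)}, require {carry(b5,left), robot_in(rmA)}
    → {ball_in(b4,rmD), carry(b5,left), robot_in(rmA)}
  through step 1 (go(rmB,rmA)): drop {robot_in(rmA)}, keep {ball_in(b4,rmD), carry(b5,left)}, require {robot_in(rmB)}
    → {ball_in(b4,rmD), carry(b5,left), robot_in(rmB)}

== RESULT ==
["ball_in(b4,rmD)", "carry(b5,left)", "robot_in(rmB)"]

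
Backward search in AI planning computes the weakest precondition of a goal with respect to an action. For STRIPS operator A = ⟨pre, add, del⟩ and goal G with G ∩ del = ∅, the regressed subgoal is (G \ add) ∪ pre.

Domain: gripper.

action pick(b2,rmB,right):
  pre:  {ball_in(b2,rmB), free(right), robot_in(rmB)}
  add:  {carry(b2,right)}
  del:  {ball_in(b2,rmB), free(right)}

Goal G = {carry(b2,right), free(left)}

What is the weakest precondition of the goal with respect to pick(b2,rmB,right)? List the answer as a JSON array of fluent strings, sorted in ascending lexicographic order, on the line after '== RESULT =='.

Compute (G \ add) ∪ pre:
  G ∩ del = {}  (empty — regression defined)
  G \ add = {carry(b2,right), free(left)} \ {carry(b2,right)} = {free(left)}
  ∪ pre   = {free(left)} ∪ {ball_in(b2,rmB), free(right), robot_in(rmB)}
          = {ball_in(b2,rmB), free(left), free(right), robot_in(rmB)}

== RESULT ==
["ball_in(b2,rmB)", "free(left)", "free(right)", "robot_in(rmB)"]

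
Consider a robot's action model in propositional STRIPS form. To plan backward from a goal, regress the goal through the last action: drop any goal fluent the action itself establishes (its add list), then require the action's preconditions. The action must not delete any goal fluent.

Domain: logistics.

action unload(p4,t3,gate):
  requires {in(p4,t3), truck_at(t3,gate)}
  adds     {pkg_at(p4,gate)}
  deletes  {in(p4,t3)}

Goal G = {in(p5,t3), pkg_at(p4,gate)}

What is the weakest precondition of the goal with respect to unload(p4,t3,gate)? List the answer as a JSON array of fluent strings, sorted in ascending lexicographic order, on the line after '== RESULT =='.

Regress:
  G ∩ del = {}  (empty — regression defined)
  G \ add = {in(p5,t3), pkg_at(p4,gate)} \ {pkg_at(p4,gate)} = {in(p5,t3)}
  ∪ pre   = {in(p5,t3)} ∪ {in(p4,t3), truck_at(t3,gate)}
          = {in(p4,t3), in(p5,t3), truck_at(t3,gate)}

== RESULT ==
["in(p4,t3)", "in(p5,t3)", "truck_at(t3,gate)"]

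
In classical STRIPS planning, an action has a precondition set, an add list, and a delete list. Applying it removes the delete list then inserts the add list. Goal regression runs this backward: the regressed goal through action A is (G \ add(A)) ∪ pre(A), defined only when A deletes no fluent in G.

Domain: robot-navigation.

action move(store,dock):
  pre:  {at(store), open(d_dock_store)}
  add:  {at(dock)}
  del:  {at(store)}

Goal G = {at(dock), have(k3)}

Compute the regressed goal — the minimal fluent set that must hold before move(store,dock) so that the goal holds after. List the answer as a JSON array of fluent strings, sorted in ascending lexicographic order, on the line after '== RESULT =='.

Compute (G \ add) ∪ pre:
  G ∩ del = {}  (empty — regression defined)
  G \ add = {at(dock), have(k3)} \ {at(dock)} = {have(k3)}
  ∪ pre   = {have(k3)} ∪ {at(store), open(d_dock_store)}
          = {at(store), have(k3), open(d_dock_store)}

== RESULT ==
["at(store)", "have(k3)", "open(d_dock_store)"]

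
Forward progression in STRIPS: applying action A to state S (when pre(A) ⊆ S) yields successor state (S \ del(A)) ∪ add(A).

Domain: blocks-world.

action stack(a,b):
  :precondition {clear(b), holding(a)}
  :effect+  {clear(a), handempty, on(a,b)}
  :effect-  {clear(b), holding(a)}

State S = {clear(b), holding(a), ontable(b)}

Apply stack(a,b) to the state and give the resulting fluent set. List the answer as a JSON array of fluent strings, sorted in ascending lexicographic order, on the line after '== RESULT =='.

Progress:
  pre ⊆ S: {clear(b), holding(a)} ⊆ S  — applicable
  S \ del = {ontable(b)}
  ∪ add   = {clear(a), handempty, on(a,b), ontable(b)}

== RESULT ==
["clear(a)", "handempty", "on(a,b)", "ontable(b)"]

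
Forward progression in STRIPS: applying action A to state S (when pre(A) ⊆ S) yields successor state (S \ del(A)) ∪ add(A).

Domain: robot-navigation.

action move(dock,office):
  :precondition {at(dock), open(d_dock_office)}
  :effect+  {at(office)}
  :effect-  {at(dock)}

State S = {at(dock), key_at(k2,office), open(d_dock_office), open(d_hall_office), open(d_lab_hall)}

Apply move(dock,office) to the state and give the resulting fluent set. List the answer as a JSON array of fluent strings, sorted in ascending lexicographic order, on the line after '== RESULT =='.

Compute (S \ del) ∪ add:
  pre ⊆ S: {at(dock), open(d_dock_office)} ⊆ S  — applicable
  S \ del = {key_at(k2,office), open(d_dock_office), open(d_hall_office), open(d_lab_hall)}
  ∪ add   = {at(office), key_at(k2,office), open(d_dock_office), open(d_hall_office), open(d_lab_hall)}

== RESULT ==
["at(office)", "key_at(k2,office)", "open(d_dock_office)", "open(d_hall_office)", "open(d_lab_hall)"]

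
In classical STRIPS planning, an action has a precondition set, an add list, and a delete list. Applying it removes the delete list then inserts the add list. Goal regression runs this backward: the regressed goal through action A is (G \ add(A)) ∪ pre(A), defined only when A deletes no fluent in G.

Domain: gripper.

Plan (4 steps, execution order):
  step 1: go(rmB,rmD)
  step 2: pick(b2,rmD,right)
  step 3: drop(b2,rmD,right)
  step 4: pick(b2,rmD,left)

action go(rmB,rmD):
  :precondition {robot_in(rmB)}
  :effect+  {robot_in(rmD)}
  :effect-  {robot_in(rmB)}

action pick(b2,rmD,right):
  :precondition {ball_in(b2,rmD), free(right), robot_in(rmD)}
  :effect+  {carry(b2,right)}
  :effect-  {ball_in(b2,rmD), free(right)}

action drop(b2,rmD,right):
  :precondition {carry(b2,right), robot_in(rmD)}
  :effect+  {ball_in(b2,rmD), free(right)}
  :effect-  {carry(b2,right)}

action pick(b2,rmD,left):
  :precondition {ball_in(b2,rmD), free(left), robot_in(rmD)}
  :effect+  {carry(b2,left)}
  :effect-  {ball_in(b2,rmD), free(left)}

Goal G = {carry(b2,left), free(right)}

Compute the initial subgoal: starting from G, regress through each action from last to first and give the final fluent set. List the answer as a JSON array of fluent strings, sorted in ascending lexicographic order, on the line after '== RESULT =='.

Regress step by step:
  through step 4 (pick(b2,rmD,left)): drop {carry(b2,left)}, keep {free(right)}, require {ball_in(b2,rmD), free(left), robot_in(rmD)}
    → {ball_in(b2,rmD), free(left), free(right), robot_in(rmD)}
  through step 3 (drop(b2,rmD,right)): drop {ball_in(b2,rmD), free(right)}, keep {free(left), robot_in(rmD)}, require {carry(b2,right), robot_in(rmD)}
    → {carry(b2,right), free(left), robot_in(rmD)}
  through step 2 (pick(b2,rmD,right)): drop {carry(b2,right)}, keep {free(left), robot_in(rmD)}, require {ball_in(b2,rmD), free(right), robot_in(rmD)}
    → {ball_in(b2,rmD), free(left), free(right), robot_in(rmD)}
  through step 1 (go(rmB,rmD)): drop {robot_in(rmD)}, keep {ball_in(b2,rmD), free(left), free(right)}, require {robot_in(rmB)}
    → {ball_in(b2,rmD), free(left), free(right), robot_in(rmB)}

== RESULT ==
["ball_in(b2,rmD)", "free(left)", "free(right)", "robot_in(rmB)"]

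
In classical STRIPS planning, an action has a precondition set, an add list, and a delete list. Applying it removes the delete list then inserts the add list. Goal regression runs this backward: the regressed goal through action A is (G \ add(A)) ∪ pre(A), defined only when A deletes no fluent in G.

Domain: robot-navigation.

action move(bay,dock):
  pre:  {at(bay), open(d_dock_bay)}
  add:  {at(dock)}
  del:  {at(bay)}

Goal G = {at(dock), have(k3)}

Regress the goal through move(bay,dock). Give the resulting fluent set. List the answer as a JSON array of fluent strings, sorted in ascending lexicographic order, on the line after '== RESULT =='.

Compute (G \ add) ∪ pre:
  G ∩ del = {}  (empty — regression defined)
  G \ add = {at(dock), have(k3)} \ {at(dock)} = {have(k3)}
  ∪ pre   = {have(k3)} ∪ {at(bay), open(d_dock_bay)}
          = {at(bay), have(k3), open(d_dock_bay)}

== RESULT ==
["at(bay)", "have(k3)", "open(d_dock_bay)"]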